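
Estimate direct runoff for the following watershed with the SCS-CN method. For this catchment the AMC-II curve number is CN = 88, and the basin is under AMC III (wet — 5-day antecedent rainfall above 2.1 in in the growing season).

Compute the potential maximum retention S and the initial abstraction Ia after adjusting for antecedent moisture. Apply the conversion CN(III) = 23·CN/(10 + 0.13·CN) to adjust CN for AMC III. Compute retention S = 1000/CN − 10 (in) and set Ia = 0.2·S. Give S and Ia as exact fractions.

CN(III) from CN(II)=88: (23·88)/(10 + 0.13·88) = 6325/67 ≈ 94.403
S = 1000/(6325/67) − 10 = 150/253 in ≈ 0.593 in
Initial abstraction Ia = S/5 = (150/253)/5 = 30/253 ≈ 0.119 in

S = 150/253 in ≈ 0.593 in; Ia = 30/253 in ≈ 0.119 in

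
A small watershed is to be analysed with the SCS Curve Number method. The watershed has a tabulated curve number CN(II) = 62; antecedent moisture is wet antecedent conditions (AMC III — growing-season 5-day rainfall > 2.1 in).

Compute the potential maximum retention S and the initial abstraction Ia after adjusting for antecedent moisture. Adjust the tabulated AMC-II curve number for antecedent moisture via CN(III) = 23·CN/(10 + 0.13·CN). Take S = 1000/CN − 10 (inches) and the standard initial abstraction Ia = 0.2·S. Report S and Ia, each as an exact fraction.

Adjust CN=62 to AMC III: 23·62/(10 + 0.13·62) → 1426 ÷ (903/50) = 71300/903 ≈ 78.959
Retention S: 1000/CN − 10 with CN=78.959 → S = 1900/713 ≈ 2.665 in
Initial abstraction Ia = S/5 = (1900/713)/5 = 380/713 ≈ 0.533 in

S = 1900/713 in ≈ 2.665 in; Ia = 380/713 in ≈ 0.533 in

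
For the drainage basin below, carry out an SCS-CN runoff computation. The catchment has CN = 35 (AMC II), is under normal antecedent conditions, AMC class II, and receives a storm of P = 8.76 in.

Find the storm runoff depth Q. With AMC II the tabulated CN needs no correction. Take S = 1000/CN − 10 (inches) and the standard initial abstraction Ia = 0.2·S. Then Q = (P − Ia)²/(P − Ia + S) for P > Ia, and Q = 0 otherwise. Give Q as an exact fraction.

CN(II) = 35; AMC II needs no correction.
Retention S: 1000/CN − 10 with CN=35.000 → S = 130/7 ≈ 18.571 in
Ia = 0.2S: 0.2·18.571 = 3.714 in (exactly 26/7)
Since P=8.760 > Ia=3.714: effective rainfall P−Ia = 883/175 in
Runoff Q = (P−Ia)²/(P−Ia+S) = (5.046)²/(5.046+18.571) = 779689/723275 ≈ 1.078 in

Q = 779689/723275 in ≈ 1.078 in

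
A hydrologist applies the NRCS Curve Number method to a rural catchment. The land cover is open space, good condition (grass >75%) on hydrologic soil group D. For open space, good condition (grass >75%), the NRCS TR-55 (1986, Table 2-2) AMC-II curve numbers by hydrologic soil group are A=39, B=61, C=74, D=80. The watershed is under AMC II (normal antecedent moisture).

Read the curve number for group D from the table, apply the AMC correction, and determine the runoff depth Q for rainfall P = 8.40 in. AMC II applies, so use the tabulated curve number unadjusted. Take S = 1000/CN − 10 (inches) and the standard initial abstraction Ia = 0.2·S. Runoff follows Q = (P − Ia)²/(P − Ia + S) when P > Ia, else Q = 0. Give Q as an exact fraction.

Q = 6241/1040 in ≈ 6.001 in

NRCS table: open space, good condition (grass >75%), soil group D → CN(II) = 80
AMC II — tabulated CN = 80 applies directly.
S = 1000/80 − 10 = 5/2 in ≈ 2.500 in
Ia = 0.2·(5/2) = 1/2 in ≈ 0.500 in
Excess rainfall: 8.400 − 0.500 = 7.900 in; P > Ia so Q > 0
Q = (79/10)²/((79/10) + 5/2) = (6241/100)/(52/5) = 6241/1040 in ≈ 6.001 in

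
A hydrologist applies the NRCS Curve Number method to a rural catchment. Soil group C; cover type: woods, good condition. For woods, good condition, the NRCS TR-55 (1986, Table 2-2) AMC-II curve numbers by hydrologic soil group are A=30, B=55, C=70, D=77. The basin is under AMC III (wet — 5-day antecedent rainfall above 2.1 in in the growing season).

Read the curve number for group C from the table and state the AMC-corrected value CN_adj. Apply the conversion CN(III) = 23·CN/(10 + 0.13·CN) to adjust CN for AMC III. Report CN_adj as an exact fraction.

CN_adj = 16100/191 ≈ 84.293

NRCS table: woods, good condition, soil group C → CN(II) = 70
Wet (AMC III): CN(III) = 23·70/(10 + 0.13·70) = 1610/(191/10) = 16100/191 ≈ 84.293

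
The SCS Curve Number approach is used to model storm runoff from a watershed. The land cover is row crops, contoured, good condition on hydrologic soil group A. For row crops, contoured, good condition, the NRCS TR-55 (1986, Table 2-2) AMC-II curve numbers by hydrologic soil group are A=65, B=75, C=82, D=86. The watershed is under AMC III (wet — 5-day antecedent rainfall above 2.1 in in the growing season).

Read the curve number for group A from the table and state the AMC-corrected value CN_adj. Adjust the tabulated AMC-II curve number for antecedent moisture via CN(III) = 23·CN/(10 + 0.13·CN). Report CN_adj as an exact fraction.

CN_adj = 29900/369 ≈ 81.030

NRCS table: row crops, contoured, good condition, soil group A → CN(II) = 65
Wet (AMC III): CN(III) = 23·65/(10 + 0.13·65) = 1495/(369/20) = 29900/369 ≈ 81.030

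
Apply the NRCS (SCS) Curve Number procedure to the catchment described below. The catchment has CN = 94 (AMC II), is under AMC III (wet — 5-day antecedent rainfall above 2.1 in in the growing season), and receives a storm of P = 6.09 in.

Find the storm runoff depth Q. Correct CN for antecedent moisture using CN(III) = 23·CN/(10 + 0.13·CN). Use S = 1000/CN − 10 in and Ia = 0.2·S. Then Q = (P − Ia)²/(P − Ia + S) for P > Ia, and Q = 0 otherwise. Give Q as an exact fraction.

Q = 141844374747/24586588300 in ≈ 5.769 in

Wet (AMC III): CN(III) = 23·94/(10 + 0.13·94) = 2162/(1111/50) = 108100/1111 ≈ 97.300
S = 1000/(108100/1111) − 10 = 300/1081 in ≈ 0.278 in
Ia = 0.2·(300/1081) = 60/1081 in ≈ 0.056 in
Excess rainfall: 6.090 − 0.056 = 6.034 in; P > Ia so Q > 0
Runoff Q = (P−Ia)²/(P−Ia+S) = (6.034)²/(6.034+0.278) = 141844374747/24586588300 ≈ 5.769 in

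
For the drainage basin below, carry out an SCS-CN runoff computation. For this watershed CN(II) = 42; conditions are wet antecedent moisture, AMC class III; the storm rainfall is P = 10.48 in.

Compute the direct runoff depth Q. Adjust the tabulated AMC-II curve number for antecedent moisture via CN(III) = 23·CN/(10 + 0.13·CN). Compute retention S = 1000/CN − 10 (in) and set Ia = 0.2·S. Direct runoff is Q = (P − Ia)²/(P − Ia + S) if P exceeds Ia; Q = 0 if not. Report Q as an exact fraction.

Q = 6277153058/1114196475 in ≈ 5.634 in

Wet (AMC III): CN(III) = 23·42/(10 + 0.13·42) = 966/(773/50) = 48300/773 ≈ 62.484
Retention S: 1000/CN − 10 with CN=62.484 → S = 2900/483 ≈ 6.004 in
Initial abstraction Ia = S/5 = (2900/483)/5 = 580/483 ≈ 1.201 in
Excess rainfall: 10.480 − 1.201 = 9.279 in; P > Ia so Q > 0
Q: (112046/12075)² ÷ (184546/12075) = 6277153058/1114196475 in (≈ 5.634 in)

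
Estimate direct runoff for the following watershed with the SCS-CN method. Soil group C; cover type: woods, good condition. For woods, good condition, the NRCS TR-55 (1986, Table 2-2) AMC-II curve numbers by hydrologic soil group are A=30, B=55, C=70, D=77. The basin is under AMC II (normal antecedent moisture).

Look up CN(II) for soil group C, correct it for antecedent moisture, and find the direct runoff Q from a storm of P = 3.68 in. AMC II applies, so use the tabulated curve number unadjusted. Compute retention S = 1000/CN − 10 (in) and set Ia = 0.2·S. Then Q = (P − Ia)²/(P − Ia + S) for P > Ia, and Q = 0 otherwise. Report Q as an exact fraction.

Q = 61009/54425 in ≈ 1.121 in

NRCS table: woods, good condition, soil group C → CN(II) = 70
AMC II — tabulated CN = 70 applies directly.
Retention S: 1000/CN − 10 with CN=70.000 → S = 30/7 ≈ 4.286 in
Ia = 0.2S: 0.2·4.286 = 0.857 in (exactly 6/7)
P − Ia = 3.680 − 0.857 = 494/175 ≈ 2.823 in (> 0, runoff occurs)
Q: (494/175)² ÷ (1244/175) = 61009/54425 in (≈ 1.121 in)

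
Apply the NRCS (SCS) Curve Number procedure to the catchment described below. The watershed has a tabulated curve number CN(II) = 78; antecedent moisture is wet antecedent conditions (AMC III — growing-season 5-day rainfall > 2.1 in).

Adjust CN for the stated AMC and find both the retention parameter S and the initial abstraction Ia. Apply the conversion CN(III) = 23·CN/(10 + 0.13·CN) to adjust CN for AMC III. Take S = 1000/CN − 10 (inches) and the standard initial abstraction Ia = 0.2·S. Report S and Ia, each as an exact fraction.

Adjust CN=78 to AMC III: 23·78/(10 + 0.13·78) → 1794 ÷ (1007/50) = 89700/1007 ≈ 89.076
Retention S: 1000/CN − 10 with CN=89.076 → S = 1100/897 ≈ 1.226 in
Initial abstraction Ia = S/5 = (1100/897)/5 = 220/897 ≈ 0.245 in

S = 1100/897 in ≈ 1.226 in; Ia = 220/897 in ≈ 0.245 in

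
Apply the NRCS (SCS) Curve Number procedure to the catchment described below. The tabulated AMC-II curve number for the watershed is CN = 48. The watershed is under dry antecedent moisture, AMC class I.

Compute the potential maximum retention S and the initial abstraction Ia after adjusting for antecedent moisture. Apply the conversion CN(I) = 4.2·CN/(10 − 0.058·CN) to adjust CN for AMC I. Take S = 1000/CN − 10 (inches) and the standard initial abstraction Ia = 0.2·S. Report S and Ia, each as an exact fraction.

Adjust CN=48 to AMC I: 4.2·48/(10 − 0.058·48) → (1008/5) ÷ (902/125) = 12600/451 ≈ 27.938
S = 1000/(12600/451) − 10 = 1625/63 in ≈ 25.794 in
Ia = 0.2S: 0.2·25.794 = 5.159 in (exactly 325/63)

S = 1625/63 in ≈ 25.794 in; Ia = 325/63 in ≈ 5.159 in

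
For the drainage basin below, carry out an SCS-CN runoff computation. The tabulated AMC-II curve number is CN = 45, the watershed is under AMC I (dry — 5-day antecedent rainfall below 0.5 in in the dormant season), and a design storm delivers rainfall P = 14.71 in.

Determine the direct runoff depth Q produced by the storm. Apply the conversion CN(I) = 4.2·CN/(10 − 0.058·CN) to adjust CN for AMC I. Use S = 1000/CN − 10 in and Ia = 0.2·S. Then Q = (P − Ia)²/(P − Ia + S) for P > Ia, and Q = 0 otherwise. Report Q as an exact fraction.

Dry (AMC I): CN(I) = 4.2·45/(10 − 0.058·45) = 189/(739/100) = 18900/739 ≈ 25.575
S = 1000/(18900/739) − 10 = 5500/189 in ≈ 29.101 in
Initial abstraction Ia = S/5 = (5500/189)/5 = 1100/189 ≈ 5.820 in
P − Ia = 14.710 − 5.820 = 168019/18900 ≈ 8.890 in (> 0, runoff occurs)
Runoff Q = (P−Ia)²/(P−Ia+S) = (8.890)²/(8.890+29.101) = 28230384361/13570559100 ≈ 2.080 in

Q = 28230384361/13570559100 in ≈ 2.080 in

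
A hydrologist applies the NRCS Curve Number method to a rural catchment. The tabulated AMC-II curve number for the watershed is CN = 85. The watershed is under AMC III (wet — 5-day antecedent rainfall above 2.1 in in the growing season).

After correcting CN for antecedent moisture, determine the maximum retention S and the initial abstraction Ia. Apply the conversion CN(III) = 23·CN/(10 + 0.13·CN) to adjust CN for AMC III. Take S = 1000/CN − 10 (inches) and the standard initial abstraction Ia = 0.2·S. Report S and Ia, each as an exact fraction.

Adjust CN=85 to AMC III: 23·85/(10 + 0.13·85) → 1955 ÷ (421/20) = 39100/421 ≈ 92.874
S = 1000/(39100/421) − 10 = 300/391 in ≈ 0.767 in
Ia = 0.2·(300/391) = 60/391 in ≈ 0.153 in

S = 300/391 in ≈ 0.767 in; Ia = 60/391 in ≈ 0.153 in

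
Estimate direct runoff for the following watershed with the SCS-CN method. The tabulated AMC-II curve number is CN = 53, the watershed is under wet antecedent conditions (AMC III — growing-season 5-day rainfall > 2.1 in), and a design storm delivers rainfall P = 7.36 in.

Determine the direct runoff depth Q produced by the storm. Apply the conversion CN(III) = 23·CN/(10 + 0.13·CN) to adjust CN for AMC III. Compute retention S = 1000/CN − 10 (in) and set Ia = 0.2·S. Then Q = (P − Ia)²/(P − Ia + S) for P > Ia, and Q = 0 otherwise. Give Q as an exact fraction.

Adjust CN=53 to AMC III: 23·53/(10 + 0.13·53) → 1219 ÷ (1689/100) = 121900/1689 ≈ 72.173
Retention S: 1000/CN − 10 with CN=72.173 → S = 4700/1219 ≈ 3.856 in
Ia = 0.2S: 0.2·3.856 = 0.771 in (exactly 940/1219)
Excess rainfall: 7.360 − 0.771 = 6.589 in; P > Ia so Q > 0
Runoff Q = (P−Ia)²/(P−Ia+S) = (6.589)²/(6.589+3.856) = 5039879202/1212508825 ≈ 4.157 in

Q = 5039879202/1212508825 in ≈ 4.157 in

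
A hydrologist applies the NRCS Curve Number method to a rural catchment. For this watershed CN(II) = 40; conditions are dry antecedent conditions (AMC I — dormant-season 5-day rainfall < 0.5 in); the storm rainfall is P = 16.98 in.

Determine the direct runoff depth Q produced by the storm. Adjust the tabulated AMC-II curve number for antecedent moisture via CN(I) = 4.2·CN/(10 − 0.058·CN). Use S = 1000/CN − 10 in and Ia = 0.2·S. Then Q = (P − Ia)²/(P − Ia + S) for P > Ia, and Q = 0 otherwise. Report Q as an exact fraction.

Q = 11854249/5580050 in ≈ 2.124 in

CN(I) from CN(II)=40: (4.2·40)/(10 − 0.058·40) = 175/8 ≈ 21.875
Retention S: 1000/CN − 10 with CN=21.875 → S = 250/7 ≈ 35.714 in
Ia = 0.2S: 0.2·35.714 = 7.143 in (exactly 50/7)
Excess rainfall: 16.980 − 7.143 = 9.837 in; P > Ia so Q > 0
Runoff Q = (P−Ia)²/(P−Ia+S) = (9.837)²/(9.837+35.714) = 11854249/5580050 ≈ 2.124 in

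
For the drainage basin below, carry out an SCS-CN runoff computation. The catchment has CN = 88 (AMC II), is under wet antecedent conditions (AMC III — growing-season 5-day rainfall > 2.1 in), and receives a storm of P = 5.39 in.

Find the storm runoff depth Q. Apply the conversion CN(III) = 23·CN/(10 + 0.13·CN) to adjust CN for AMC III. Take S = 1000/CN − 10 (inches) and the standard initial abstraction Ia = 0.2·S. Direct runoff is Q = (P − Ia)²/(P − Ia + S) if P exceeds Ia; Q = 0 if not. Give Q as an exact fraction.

Q = 17786756689/3753685100 in ≈ 4.738 in

CN(III) from CN(II)=88: (23·88)/(10 + 0.13·88) = 6325/67 ≈ 94.403
Retention S: 1000/CN − 10 with CN=94.403 → S = 150/253 ≈ 0.593 in
Ia = 0.2S: 0.2·0.593 = 0.119 in (exactly 30/253)
Excess rainfall: 5.390 − 0.119 = 5.271 in; P > Ia so Q > 0
Q = (133367/25300)²/((133367/25300) + 150/253) = (17786756689/640090000)/(148367/25300) = 17786756689/3753685100 in ≈ 4.738 in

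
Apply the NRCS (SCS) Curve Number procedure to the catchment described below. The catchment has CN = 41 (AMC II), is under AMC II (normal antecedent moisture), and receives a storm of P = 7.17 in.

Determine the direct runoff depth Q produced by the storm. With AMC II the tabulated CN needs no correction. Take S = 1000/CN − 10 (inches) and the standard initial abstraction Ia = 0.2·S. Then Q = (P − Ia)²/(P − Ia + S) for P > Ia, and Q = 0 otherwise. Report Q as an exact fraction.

Q = 309654409/314047700 in ≈ 0.986 in

CN(II) = 41; AMC II needs no correction.
Max retention: S = 1000/41 − 10 = 590/41 in (≈ 14.390 in)
Ia = 0.2·(590/41) = 118/41 in ≈ 2.878 in
Excess rainfall: 7.170 − 2.878 = 4.292 in; P > Ia so Q > 0
Runoff Q = (P−Ia)²/(P−Ia+S) = (4.292)²/(4.292+14.390) = 309654409/314047700 ≈ 0.986 in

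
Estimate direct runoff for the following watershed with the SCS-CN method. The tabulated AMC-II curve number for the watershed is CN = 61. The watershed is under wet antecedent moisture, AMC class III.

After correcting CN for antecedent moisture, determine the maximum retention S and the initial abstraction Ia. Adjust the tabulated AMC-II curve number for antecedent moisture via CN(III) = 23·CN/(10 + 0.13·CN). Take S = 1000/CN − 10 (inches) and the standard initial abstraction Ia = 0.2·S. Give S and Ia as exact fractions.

Adjust CN=61 to AMC III: 23·61/(10 + 0.13·61) → 1403 ÷ (1793/100) = 140300/1793 ≈ 78.249
Max retention: S = 1000/(140300/1793) − 10 = 3900/1403 in (≈ 2.780 in)
Initial abstraction Ia = S/5 = (3900/1403)/5 = 780/1403 ≈ 0.556 in

S = 3900/1403 in ≈ 2.780 in; Ia = 780/1403 in ≈ 0.556 in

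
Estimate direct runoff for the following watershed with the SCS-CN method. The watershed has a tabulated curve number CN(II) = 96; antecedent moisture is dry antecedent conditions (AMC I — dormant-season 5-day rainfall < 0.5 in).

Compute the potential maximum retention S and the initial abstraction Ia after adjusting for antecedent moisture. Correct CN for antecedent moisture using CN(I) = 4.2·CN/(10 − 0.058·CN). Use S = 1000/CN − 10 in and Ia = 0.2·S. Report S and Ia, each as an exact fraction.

S = 125/126 in ≈ 0.992 in; Ia = 25/126 in ≈ 0.198 in

Dry (AMC I): CN(I) = 4.2·96/(10 − 0.058·96) = (2016/5)/(554/125) = 25200/277 ≈ 90.975
S = 1000/(25200/277) − 10 = 125/126 in ≈ 0.992 in
Initial abstraction Ia = S/5 = (125/126)/5 = 25/126 ≈ 0.198 in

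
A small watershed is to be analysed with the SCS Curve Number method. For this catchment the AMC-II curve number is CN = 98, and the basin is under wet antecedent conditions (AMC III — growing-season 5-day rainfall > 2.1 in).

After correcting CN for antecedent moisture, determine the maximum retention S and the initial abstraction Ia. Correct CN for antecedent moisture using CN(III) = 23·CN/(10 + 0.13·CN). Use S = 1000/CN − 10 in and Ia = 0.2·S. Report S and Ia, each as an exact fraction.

S = 100/1127 in ≈ 0.089 in; Ia = 20/1127 in ≈ 0.018 in

Adjust CN=98 to AMC III: 23·98/(10 + 0.13·98) → 2254 ÷ (1137/50) = 112700/1137 ≈ 99.120
Max retention: S = 1000/(112700/1137) − 10 = 100/1127 in (≈ 0.089 in)
Ia = 0.2S: 0.2·0.089 = 0.018 in (exactly 20/1127)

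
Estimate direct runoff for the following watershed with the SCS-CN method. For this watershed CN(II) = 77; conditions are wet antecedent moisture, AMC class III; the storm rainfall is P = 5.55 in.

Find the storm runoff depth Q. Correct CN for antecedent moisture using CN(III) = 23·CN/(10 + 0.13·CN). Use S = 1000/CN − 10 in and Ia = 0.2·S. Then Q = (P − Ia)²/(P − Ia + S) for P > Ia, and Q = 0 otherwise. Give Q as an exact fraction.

Q = 66373609/15626380 in ≈ 4.248 in

CN(III) from CN(II)=77: (23·77)/(10 + 0.13·77) = 7700/87 ≈ 88.506
S = 1000/(7700/87) − 10 = 100/77 in ≈ 1.299 in
Ia = 0.2S: 0.2·1.299 = 0.260 in (exactly 20/77)
Since P=5.550 > Ia=0.260: effective rainfall P−Ia = 8147/1540 in
Q: (8147/1540)² ÷ (10147/1540) = 66373609/15626380 in (≈ 4.248 in)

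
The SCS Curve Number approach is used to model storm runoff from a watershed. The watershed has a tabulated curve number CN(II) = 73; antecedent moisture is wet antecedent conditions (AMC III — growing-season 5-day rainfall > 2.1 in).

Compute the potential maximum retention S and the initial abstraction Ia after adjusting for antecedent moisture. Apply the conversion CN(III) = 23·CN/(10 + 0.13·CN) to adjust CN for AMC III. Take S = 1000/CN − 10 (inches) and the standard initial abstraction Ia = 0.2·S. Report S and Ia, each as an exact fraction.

Wet (AMC III): CN(III) = 23·73/(10 + 0.13·73) = 1679/(1949/100) = 167900/1949 ≈ 86.147
Retention S: 1000/CN − 10 with CN=86.147 → S = 2700/1679 ≈ 1.608 in
Ia = 0.2·(2700/1679) = 540/1679 in ≈ 0.322 in

S = 2700/1679 in ≈ 1.608 in; Ia = 540/1679 in ≈ 0.322 in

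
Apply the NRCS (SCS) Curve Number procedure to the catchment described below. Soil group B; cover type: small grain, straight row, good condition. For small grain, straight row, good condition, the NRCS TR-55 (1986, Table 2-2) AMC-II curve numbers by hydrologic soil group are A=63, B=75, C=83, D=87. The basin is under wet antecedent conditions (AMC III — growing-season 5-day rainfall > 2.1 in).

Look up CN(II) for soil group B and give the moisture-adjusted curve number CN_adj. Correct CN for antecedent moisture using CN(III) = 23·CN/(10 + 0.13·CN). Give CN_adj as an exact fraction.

CN_adj = 6900/79 ≈ 87.342

NRCS table: small grain, straight row, good condition, soil group B → CN(II) = 75
CN(III) from CN(II)=75: (23·75)/(10 + 0.13·75) = 6900/79 ≈ 87.342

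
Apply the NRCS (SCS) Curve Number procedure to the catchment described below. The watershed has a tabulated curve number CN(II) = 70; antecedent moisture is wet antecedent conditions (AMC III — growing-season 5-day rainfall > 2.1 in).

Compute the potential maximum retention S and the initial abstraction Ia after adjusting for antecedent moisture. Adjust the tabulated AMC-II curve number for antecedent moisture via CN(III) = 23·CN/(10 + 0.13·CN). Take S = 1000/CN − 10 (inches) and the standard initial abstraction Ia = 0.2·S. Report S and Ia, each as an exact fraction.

Adjust CN=70 to AMC III: 23·70/(10 + 0.13·70) → 1610 ÷ (191/10) = 16100/191 ≈ 84.293
S = 1000/(16100/191) − 10 = 300/161 in ≈ 1.863 in
Initial abstraction Ia = S/5 = (300/161)/5 = 60/161 ≈ 0.373 in

S = 300/161 in ≈ 1.863 in; Ia = 60/161 in ≈ 0.373 in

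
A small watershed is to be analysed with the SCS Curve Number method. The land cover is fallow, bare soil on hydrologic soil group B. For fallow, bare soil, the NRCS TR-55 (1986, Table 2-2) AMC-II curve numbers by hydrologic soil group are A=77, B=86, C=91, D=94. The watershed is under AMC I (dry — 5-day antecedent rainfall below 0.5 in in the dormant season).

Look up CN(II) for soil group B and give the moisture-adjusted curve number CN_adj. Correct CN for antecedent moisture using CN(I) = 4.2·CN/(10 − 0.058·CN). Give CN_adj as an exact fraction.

NRCS table: fallow, bare soil, soil group B → CN(II) = 86
Dry (AMC I): CN(I) = 4.2·86/(10 − 0.058·86) = (1806/5)/(1253/250) = 12900/179 ≈ 72.067

CN_adj = 12900/179 ≈ 72.067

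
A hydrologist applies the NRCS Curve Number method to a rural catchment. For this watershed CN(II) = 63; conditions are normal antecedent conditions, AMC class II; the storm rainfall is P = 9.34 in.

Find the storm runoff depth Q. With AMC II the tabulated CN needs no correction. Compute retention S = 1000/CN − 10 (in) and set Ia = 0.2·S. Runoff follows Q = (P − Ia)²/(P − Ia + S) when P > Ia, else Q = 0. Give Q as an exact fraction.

AMC II — tabulated CN = 63 applies directly.
Retention S: 1000/CN − 10 with CN=63.000 → S = 370/63 ≈ 5.873 in
Ia = 0.2S: 0.2·5.873 = 1.175 in (exactly 74/63)
P − Ia = 9.340 − 1.175 = 25721/3150 ≈ 8.165 in (> 0, runoff occurs)
Q = (25721/3150)²/((25721/3150) + 370/63) = (661569841/9922500)/(44221/3150) = 661569841/139296150 in ≈ 4.749 in

Q = 661569841/139296150 in ≈ 4.749 in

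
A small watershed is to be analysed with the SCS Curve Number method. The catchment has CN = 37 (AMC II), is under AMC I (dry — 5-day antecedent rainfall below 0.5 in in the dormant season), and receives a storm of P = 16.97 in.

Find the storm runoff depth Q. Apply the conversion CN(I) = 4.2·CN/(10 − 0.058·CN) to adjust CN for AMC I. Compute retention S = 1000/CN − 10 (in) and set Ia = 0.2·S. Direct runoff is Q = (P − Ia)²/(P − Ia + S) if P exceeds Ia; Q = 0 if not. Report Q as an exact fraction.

Q = 1075118521/676319300 in ≈ 1.590 in

CN(I) from CN(II)=37: (4.2·37)/(10 − 0.058·37) = 3700/187 ≈ 19.786
Retention S: 1000/CN − 10 with CN=19.786 → S = 1500/37 ≈ 40.541 in
Ia = 0.2S: 0.2·40.541 = 8.108 in (exactly 300/37)
Excess rainfall: 16.970 − 8.108 = 8.862 in; P > Ia so Q > 0
Runoff Q = (P−Ia)²/(P−Ia+S) = (8.862)²/(8.862+40.541) = 1075118521/676319300 ≈ 1.590 in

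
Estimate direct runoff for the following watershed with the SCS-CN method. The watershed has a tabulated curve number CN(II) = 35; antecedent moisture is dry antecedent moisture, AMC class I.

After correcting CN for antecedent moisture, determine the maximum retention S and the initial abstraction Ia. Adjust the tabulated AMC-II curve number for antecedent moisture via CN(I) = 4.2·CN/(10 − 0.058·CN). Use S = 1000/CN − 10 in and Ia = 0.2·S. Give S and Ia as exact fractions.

S = 6500/147 in ≈ 44.218 in; Ia = 1300/147 in ≈ 8.844 in

Adjust CN=35 to AMC I: 4.2·35/(10 − 0.058·35) → 147 ÷ (797/100) = 14700/797 ≈ 18.444
Max retention: S = 1000/(14700/797) − 10 = 6500/147 in (≈ 44.218 in)
Ia = 0.2S: 0.2·44.218 = 8.844 in (exactly 1300/147)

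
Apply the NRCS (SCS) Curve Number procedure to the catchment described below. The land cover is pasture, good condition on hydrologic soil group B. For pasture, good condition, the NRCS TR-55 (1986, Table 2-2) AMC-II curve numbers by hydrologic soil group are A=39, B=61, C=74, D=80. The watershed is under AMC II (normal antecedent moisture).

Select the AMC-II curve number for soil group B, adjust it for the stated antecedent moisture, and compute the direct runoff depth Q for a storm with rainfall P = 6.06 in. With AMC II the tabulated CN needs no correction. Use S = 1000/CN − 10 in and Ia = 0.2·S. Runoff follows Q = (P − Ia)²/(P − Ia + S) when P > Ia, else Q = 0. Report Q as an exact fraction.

Q = 23629321/11550350 in ≈ 2.046 in

NRCS table: pasture, good condition, soil group B → CN(II) = 61
Average conditions: CN = 61 (no AMC adjustment).
Retention S: 1000/CN − 10 with CN=61.000 → S = 390/61 ≈ 6.393 in
Initial abstraction Ia = S/5 = (390/61)/5 = 78/61 ≈ 1.279 in
P − Ia = 6.060 − 1.279 = 14583/3050 ≈ 4.781 in (> 0, runoff occurs)
Q: (14583/3050)² ÷ (34083/3050) = 23629321/11550350 in (≈ 2.046 in)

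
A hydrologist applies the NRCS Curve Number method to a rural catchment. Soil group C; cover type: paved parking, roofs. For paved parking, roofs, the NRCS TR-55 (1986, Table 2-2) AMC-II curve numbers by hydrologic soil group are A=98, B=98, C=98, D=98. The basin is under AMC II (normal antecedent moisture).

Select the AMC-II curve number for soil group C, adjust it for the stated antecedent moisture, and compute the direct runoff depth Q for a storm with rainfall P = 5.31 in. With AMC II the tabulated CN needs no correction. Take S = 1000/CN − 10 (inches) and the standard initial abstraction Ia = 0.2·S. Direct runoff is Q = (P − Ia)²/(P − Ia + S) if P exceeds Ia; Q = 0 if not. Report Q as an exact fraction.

NRCS table: paved parking, roofs, soil group C → CN(II) = 98
AMC II — tabulated CN = 98 applies directly.
Max retention: S = 1000/98 − 10 = 10/49 in (≈ 0.204 in)
Ia = 0.2·(10/49) = 2/49 in ≈ 0.041 in
P − Ia = 5.310 − 0.041 = 25819/4900 ≈ 5.269 in (> 0, runoff occurs)
Q = (25819/4900)²/((25819/4900) + 10/49) = (666620761/24010000)/(26819/4900) = 666620761/131413100 in ≈ 5.073 in

Q = 666620761/131413100 in ≈ 5.073 in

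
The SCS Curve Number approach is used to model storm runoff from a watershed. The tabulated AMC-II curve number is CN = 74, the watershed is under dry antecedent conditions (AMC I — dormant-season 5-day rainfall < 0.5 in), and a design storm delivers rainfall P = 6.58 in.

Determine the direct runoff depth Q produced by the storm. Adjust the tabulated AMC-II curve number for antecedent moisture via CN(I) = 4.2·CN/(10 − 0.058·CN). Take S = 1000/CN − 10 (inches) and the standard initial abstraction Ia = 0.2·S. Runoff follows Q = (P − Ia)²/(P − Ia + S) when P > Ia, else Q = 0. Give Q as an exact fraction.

Q = 36340940689/20032342050 in ≈ 1.814 in

CN(I) from CN(II)=74: (4.2·74)/(10 − 0.058·74) = 77700/1427 ≈ 54.450
S = 1000/(77700/1427) − 10 = 6500/777 in ≈ 8.366 in
Ia = 0.2S: 0.2·8.366 = 1.673 in (exactly 1300/777)
Excess rainfall: 6.580 − 1.673 = 4.907 in; P > Ia so Q > 0
Runoff Q = (P−Ia)²/(P−Ia+S) = (4.907)²/(4.907+8.366) = 36340940689/20032342050 ≈ 1.814 in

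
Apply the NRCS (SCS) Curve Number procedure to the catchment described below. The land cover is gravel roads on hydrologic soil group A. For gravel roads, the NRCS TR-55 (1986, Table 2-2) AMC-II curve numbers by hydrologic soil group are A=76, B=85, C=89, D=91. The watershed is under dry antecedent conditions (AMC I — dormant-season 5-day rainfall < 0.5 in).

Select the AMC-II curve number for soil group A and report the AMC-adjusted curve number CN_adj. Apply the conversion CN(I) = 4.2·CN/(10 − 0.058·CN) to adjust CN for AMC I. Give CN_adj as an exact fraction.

CN_adj = 13300/233 ≈ 57.082

NRCS table: gravel roads, soil group A → CN(II) = 76
CN(I) from CN(II)=76: (4.2·76)/(10 − 0.058·76) = 13300/233 ≈ 57.082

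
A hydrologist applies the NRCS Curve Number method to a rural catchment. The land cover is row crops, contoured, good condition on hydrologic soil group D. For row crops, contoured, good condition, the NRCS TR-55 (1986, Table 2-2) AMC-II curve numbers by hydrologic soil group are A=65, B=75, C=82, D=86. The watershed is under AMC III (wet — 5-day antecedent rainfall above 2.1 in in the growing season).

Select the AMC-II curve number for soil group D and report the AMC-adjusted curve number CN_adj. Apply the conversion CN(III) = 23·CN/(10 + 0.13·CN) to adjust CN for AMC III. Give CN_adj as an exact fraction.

NRCS table: row crops, contoured, good condition, soil group D → CN(II) = 86
Wet (AMC III): CN(III) = 23·86/(10 + 0.13·86) = 1978/(1059/50) = 98900/1059 ≈ 93.390

CN_adj = 98900/1059 ≈ 93.390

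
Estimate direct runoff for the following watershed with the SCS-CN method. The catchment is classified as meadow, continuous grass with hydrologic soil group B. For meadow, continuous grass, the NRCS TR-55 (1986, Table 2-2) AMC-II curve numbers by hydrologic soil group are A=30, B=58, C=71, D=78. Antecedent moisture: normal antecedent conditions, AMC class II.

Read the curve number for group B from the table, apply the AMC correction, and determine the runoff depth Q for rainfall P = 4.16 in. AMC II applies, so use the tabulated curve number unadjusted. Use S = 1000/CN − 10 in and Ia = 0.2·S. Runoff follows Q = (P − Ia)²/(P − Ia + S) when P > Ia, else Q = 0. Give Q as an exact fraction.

Q = 966289/1307900 in ≈ 0.739 in

NRCS table: meadow, continuous grass, soil group B → CN(II) = 58
AMC II — tabulated CN = 58 applies directly.
Max retention: S = 1000/58 − 10 = 210/29 in (≈ 7.241 in)
Initial abstraction Ia = S/5 = (210/29)/5 = 42/29 ≈ 1.448 in
P − Ia = 4.160 − 1.448 = 1966/725 ≈ 2.712 in (> 0, runoff occurs)
Runoff Q = (P−Ia)²/(P−Ia+S) = (2.712)²/(2.712+7.241) = 966289/1307900 ≈ 0.739 in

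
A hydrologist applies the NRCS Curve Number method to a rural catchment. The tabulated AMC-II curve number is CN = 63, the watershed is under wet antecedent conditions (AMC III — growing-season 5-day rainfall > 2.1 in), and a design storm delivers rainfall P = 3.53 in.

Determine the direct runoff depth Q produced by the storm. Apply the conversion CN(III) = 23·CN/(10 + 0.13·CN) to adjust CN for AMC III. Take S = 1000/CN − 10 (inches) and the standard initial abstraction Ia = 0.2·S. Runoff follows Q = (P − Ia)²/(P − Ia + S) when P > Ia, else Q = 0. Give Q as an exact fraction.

Q = 191403625009/117006315300 in ≈ 1.636 in

CN(III) from CN(II)=63: (23·63)/(10 + 0.13·63) = 144900/1819 ≈ 79.659
Retention S: 1000/CN − 10 with CN=79.659 → S = 3700/1449 ≈ 2.553 in
Initial abstraction Ia = S/5 = (3700/1449)/5 = 740/1449 ≈ 0.511 in
Excess rainfall: 3.530 − 0.511 = 3.019 in; P > Ia so Q > 0
Runoff Q = (P−Ia)²/(P−Ia+S) = (3.019)²/(3.019+2.553) = 191403625009/117006315300 ≈ 1.636 in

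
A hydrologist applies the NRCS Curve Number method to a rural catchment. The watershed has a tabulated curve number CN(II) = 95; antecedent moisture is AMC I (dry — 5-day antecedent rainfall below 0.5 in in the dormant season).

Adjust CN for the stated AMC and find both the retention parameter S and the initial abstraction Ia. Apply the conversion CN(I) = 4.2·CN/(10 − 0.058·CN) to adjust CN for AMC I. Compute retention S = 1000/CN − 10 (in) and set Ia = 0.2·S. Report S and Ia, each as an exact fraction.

S = 500/399 in ≈ 1.253 in; Ia = 100/399 in ≈ 0.251 in

CN(I) from CN(II)=95: (4.2·95)/(10 − 0.058·95) = 39900/449 ≈ 88.864
Max retention: S = 1000/(39900/449) − 10 = 500/399 in (≈ 1.253 in)
Ia = 0.2S: 0.2·1.253 = 0.251 in (exactly 100/399)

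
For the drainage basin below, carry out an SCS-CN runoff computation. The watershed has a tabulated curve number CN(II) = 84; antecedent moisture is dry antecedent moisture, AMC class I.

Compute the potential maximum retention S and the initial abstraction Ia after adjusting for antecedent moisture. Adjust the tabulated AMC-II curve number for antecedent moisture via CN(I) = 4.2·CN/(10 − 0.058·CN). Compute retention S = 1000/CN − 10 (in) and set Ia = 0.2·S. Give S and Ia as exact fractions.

S = 2000/441 in ≈ 4.535 in; Ia = 400/441 in ≈ 0.907 in

Dry (AMC I): CN(I) = 4.2·84/(10 − 0.058·84) = (1764/5)/(641/125) = 44100/641 ≈ 68.799
Max retention: S = 1000/(44100/641) − 10 = 2000/441 in (≈ 4.535 in)
Ia = 0.2·(2000/441) = 400/441 in ≈ 0.907 in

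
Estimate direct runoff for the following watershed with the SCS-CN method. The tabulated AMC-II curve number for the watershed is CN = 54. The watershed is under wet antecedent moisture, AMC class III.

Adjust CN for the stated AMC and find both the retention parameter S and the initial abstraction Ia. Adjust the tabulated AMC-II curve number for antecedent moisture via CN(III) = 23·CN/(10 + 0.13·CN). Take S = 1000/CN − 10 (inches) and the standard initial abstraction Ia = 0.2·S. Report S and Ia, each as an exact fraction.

Wet (AMC III): CN(III) = 23·54/(10 + 0.13·54) = 1242/(851/50) = 2700/37 ≈ 72.973
S = 1000/(2700/37) − 10 = 100/27 in ≈ 3.704 in
Ia = 0.2S: 0.2·3.704 = 0.741 in (exactly 20/27)

S = 100/27 in ≈ 3.704 in; Ia = 20/27 in ≈ 0.741 in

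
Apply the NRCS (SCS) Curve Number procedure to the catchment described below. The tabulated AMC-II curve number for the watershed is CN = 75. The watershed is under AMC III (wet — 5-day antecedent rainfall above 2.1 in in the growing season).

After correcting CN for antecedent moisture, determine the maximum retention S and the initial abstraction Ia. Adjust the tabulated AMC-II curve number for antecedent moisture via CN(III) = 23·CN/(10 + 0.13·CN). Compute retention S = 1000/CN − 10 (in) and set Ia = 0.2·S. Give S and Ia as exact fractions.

Wet (AMC III): CN(III) = 23·75/(10 + 0.13·75) = 1725/(79/4) = 6900/79 ≈ 87.342
S = 1000/(6900/79) − 10 = 100/69 in ≈ 1.449 in
Ia = 0.2·(100/69) = 20/69 in ≈ 0.290 in

S = 100/69 in ≈ 1.449 in; Ia = 20/69 in ≈ 0.290 in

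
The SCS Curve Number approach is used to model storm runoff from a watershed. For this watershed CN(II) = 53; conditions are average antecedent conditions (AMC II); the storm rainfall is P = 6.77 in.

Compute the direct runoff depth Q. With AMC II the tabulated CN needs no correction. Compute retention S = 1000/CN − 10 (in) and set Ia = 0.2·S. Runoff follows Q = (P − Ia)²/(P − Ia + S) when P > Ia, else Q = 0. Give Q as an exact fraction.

AMC II — tabulated CN = 53 applies directly.
Max retention: S = 1000/53 − 10 = 470/53 in (≈ 8.868 in)
Initial abstraction Ia = S/5 = (470/53)/5 = 94/53 ≈ 1.774 in
Since P=6.770 > Ia=1.774: effective rainfall P−Ia = 26481/5300 in
Runoff Q = (P−Ia)²/(P−Ia+S) = (4.996)²/(4.996+8.868) = 701243361/389449300 ≈ 1.801 in

Q = 701243361/389449300 in ≈ 1.801 in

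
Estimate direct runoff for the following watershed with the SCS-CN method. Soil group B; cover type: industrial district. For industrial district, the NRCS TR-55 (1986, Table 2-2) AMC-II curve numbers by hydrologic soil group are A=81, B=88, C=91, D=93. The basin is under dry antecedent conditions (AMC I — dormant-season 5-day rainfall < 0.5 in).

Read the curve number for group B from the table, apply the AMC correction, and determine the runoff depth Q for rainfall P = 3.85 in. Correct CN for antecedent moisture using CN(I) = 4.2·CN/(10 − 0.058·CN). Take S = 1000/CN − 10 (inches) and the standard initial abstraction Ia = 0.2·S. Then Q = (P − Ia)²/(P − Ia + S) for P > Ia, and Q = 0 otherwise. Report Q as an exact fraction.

NRCS table: industrial district, soil group B → CN(II) = 88
Adjust CN=88 to AMC I: 4.2·88/(10 − 0.058·88) → (1848/5) ÷ (612/125) = 3850/51 ≈ 75.490
Retention S: 1000/CN − 10 with CN=75.490 → S = 250/77 ≈ 3.247 in
Ia = 0.2S: 0.2·3.247 = 0.649 in (exactly 50/77)
Excess rainfall: 3.850 − 0.649 = 3.201 in; P > Ia so Q > 0
Runoff Q = (P−Ia)²/(P−Ia+S) = (3.201)²/(3.201+3.247) = 24295041/15290660 ≈ 1.589 in

Q = 24295041/15290660 in ≈ 1.589 in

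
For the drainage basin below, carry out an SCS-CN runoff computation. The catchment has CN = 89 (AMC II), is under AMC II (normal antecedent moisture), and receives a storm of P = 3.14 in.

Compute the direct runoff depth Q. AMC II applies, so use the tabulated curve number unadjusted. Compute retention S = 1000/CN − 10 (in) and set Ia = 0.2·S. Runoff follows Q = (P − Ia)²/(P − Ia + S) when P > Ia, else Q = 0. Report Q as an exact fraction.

Q = 165714129/81759850 in ≈ 2.027 in

CN(II) = 89; AMC II needs no correction.
S = 1000/89 − 10 = 110/89 in ≈ 1.236 in
Initial abstraction Ia = S/5 = (110/89)/5 = 22/89 ≈ 0.247 in
Since P=3.140 > Ia=0.247: effective rainfall P−Ia = 12873/4450 in
Runoff Q = (P−Ia)²/(P−Ia+S) = (2.893)²/(2.893+1.236) = 165714129/81759850 ≈ 2.027 in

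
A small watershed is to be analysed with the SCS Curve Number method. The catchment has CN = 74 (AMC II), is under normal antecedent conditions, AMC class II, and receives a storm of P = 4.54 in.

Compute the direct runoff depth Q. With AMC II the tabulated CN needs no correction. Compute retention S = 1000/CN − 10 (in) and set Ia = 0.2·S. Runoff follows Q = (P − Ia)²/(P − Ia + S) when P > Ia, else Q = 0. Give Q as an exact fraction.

Average conditions: CN = 74 (no AMC adjustment).
Retention S: 1000/CN − 10 with CN=74.000 → S = 130/37 ≈ 3.514 in
Initial abstraction Ia = S/5 = (130/37)/5 = 26/37 ≈ 0.703 in
P − Ia = 4.540 − 0.703 = 7099/1850 ≈ 3.837 in (> 0, runoff occurs)
Q = (7099/1850)²/((7099/1850) + 130/37) = (50395801/3422500)/(13599/1850) = 50395801/25158150 in ≈ 2.003 in

Q = 50395801/25158150 in ≈ 2.003 in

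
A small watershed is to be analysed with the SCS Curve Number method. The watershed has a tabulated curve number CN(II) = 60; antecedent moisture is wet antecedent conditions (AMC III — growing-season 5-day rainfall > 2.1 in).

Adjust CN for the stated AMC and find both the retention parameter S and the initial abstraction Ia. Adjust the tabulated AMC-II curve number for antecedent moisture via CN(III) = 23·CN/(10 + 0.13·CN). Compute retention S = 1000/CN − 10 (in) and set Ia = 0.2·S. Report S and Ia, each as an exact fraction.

CN(III) from CN(II)=60: (23·60)/(10 + 0.13·60) = 6900/89 ≈ 77.528
Max retention: S = 1000/(6900/89) − 10 = 200/69 in (≈ 2.899 in)
Initial abstraction Ia = S/5 = (200/69)/5 = 40/69 ≈ 0.580 in

S = 200/69 in ≈ 2.899 in; Ia = 40/69 in ≈ 0.580 in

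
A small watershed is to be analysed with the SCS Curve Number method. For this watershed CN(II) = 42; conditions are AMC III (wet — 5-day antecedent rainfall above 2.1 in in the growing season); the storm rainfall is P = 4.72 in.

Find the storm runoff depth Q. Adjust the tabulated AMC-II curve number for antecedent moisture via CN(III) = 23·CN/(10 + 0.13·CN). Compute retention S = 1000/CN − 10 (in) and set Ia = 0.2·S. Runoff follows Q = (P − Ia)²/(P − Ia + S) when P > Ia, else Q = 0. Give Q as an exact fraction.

Q = 902870018/694276275 in ≈ 1.300 in

CN(III) from CN(II)=42: (23·42)/(10 + 0.13·42) = 48300/773 ≈ 62.484
Retention S: 1000/CN − 10 with CN=62.484 → S = 2900/483 ≈ 6.004 in
Ia = 0.2S: 0.2·6.004 = 1.201 in (exactly 580/483)
Since P=4.720 > Ia=1.201: effective rainfall P−Ia = 42494/12075 in
Runoff Q = (P−Ia)²/(P−Ia+S) = (3.519)²/(3.519+6.004) = 902870018/694276275 ≈ 1.300 in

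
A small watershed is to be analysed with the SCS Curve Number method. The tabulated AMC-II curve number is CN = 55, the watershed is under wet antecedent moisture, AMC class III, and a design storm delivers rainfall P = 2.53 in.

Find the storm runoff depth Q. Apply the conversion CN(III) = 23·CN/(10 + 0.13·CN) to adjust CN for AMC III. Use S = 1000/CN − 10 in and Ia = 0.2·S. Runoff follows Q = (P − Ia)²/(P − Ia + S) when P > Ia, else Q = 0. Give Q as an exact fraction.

Adjust CN=55 to AMC III: 23·55/(10 + 0.13·55) → 1265 ÷ (343/20) = 25300/343 ≈ 73.761
S = 1000/(25300/343) − 10 = 900/253 in ≈ 3.557 in
Initial abstraction Ia = S/5 = (900/253)/5 = 180/253 ≈ 0.711 in
Since P=2.530 > Ia=0.711: effective rainfall P−Ia = 46009/25300 in
Runoff Q = (P−Ia)²/(P−Ia+S) = (1.819)²/(1.819+3.557) = 2116828081/3441027700 ≈ 0.615 in

Q = 2116828081/3441027700 in ≈ 0.615 in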